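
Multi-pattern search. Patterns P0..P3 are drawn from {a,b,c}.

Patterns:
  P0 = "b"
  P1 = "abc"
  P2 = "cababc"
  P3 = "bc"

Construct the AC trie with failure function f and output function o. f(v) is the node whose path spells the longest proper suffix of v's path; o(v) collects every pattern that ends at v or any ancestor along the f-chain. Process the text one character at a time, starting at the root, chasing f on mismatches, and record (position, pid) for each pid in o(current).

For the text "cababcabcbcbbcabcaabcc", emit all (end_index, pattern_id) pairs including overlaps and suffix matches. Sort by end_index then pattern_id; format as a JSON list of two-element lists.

Build automaton:
Trie nodes:
  n0 'ε': a→2 b→1 c→5
  n1 'b': c→11  ←P0
  n2 'a': b→3
  n3 'ab': c→4
  n4 'abc': ·  ←P1
  n5 'c': a→6
  n6 'ca': b→7
  n7 'cab': a→8
  n8 'caba': b→9
  n9 'cabab': c→10
  n10 'cababc': ·  ←P2
  n11 'bc': ·  ←P3

BFS fail/out derivation:
  n1('b'): parent n0 fail=0; on 'b' 0 → fail=0;  out {0}∪∅={0}
  n2('a'): parent n0 fail=0; on 'a' 0 → fail=0;  out ∅∪∅=∅
  n5('c'): parent n0 fail=0; on 'c' 0 → fail=0;  out ∅∪∅=∅
  n3('ab'): parent n2 fail=0; on 'b' 0 → fail=1;  out ∅∪{0}={0}
  n6('ca'): parent n5 fail=0; on 'a' 0 → fail=2;  out ∅∪∅=∅
  n11('bc'): parent n1 fail=0; on 'c' 0 → fail=5;  out {3}∪∅={3}
  n4('abc'): parent n3 fail=1; on 'c' 1 → fail=11;  out {1}∪{3}={1,3}
  n7('cab'): parent n6 fail=2; on 'b' 2 → fail=3;  out ∅∪{0}={0}
  n8('caba'): parent n7 fail=3; on 'a' 3→1→0 → fail=2;  out ∅∪∅=∅
  n9('cabab'): parent n8 fail=2; on 'b' 2 → fail=3;  out ∅∪{0}={0}
  n10('cababc'): parent n9 fail=3; on 'c' 3 → fail=4;  out {2}∪{1,3}={1,2,3}

Scan:
[0] read 'c'  n0⇒n5
[1] read 'a'  n5⇒n6
[2] read 'b'  n6⇒n7  → match P0@[2:2]
[3] read 'a'  n7⇒n8
[4] read 'b'  n8⇒n9  → match P0@[4:4]
[5] read 'c'  n9⇒n10  → match P1@[3:5],P2@[0:5],P3@[4:5]
[6] read 'a'  n10⇒n6 (via fail)
[7] read 'b'  n6⇒n7  → match P0@[7:7]
[8] read 'c'  n7⇒n4 (via fail)  → match P1@[6:8],P3@[7:8]
[9] read 'b'  n4⇒n1 (via fail)  → match P0@[9:9]
[10] read 'c'  n1⇒n11  → match P3@[9:10]
[11] read 'b'  n11⇒n1 (via fail)  → match P0@[11:11]
[12] read 'b'  n1⇒n1 (via fail)  → match P0@[12:12]
[13] read 'c'  n1⇒n11  → match P3@[12:13]
[14] read 'a'  n11⇒n6 (via fail)
[15] read 'b'  n6⇒n7  → match P0@[15:15]
[16] read 'c'  n7⇒n4 (via fail)  → match P1@[14:16],P3@[15:16]
[17] read 'a'  n4⇒n6 (via fail)
[18] read 'a'  n6⇒n2 (via fail)
[19] read 'b'  n2⇒n3  → match P0@[19:19]
[20] read 'c'  n3⇒n4  → match P1@[18:20],P3@[19:20]
[21] read 'c'  n4⇒n5 (via fail)

All matches (sorted): [[2,0],[4,0],[5,1],[5,2],[5,3],[7,0],[8,1],[8,3],[9,0],[10,3],[11,0],[12,0],[13,3],[15,0],[16,1],[16,3],[19,0],[20,1],[20,3]]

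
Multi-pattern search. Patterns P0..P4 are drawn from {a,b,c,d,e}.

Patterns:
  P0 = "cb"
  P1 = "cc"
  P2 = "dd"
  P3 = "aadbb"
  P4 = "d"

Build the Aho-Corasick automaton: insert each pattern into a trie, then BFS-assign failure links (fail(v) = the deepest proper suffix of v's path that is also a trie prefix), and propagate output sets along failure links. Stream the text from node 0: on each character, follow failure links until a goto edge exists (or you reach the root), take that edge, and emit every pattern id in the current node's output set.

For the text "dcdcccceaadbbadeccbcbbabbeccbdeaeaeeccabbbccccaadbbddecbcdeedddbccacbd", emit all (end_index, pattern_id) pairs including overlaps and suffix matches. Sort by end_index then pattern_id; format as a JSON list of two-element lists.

Build automaton:
Trie (insert patterns):
  0='ε' goto a→6 c→1 d→4
  1='c' goto b→2 c→3
  2='cb' goto ·  ←P0
  3='cc' goto ·  ←P1
  4='d' goto d→5  ←P4
  5='dd' goto ·  ←P2
  6='a' goto a→7
  7='aa' goto d→8
  8='aad' goto b→9
  9='aadb' goto b→10
  10='aadbb' goto ·  ←P3

BFS fail/out derivation:
  n1('c'): parent n0 fail=0; on 'c' 0 → fail=0;  out ∅∪∅=∅
  n4('d'): parent n0 fail=0; on 'd' 0 → fail=0;  out {4}∪∅={4}
  n6('a'): parent n0 fail=0; on 'a' 0 → fail=0;  out ∅∪∅=∅
  n2('cb'): parent n1 fail=0; on 'b' 0 → fail=0;  out {0}∪∅={0}
  n3('cc'): parent n1 fail=0; on 'c' 0 → fail=1;  out {1}∪∅={1}
  n5('dd'): parent n4 fail=0; on 'd' 0 → fail=4;  out {2}∪{4}={2,4}
  n7('aa'): parent n6 fail=0; on 'a' 0 → fail=6;  out ∅∪∅=∅
  n8('aad'): parent n7 fail=6; on 'd' 6→0 → fail=4;  out ∅∪{4}={4}
  n9('aadb'): parent n8 fail=4; on 'b' 4→0 → fail=0;  out ∅∪∅=∅
  n10('aadbb'): parent n9 fail=0; on 'b' 0 → fail=0;  out {3}∪∅={3}

Text stream:
[0] read 'd'  n0⇒n4  → match P4@[0:0]
[1] read 'c'  n4⇒n1 (fail-walked)
[2] read 'd'  n1⇒n4 (fail-walked)  → match P4@[2:2]
[3] read 'c'  n4⇒n1 (fail-walked)
[4] read 'c'  n1⇒n3  → match P1@[3:4]
[5] read 'c'  n3⇒n3 (fail-walked)  → match P1@[4:5]
[6] read 'c'  n3⇒n3 (fail-walked)  → match P1@[5:6]
[7] read 'e'  n3⇒n0 (fail-walked)
[8] read 'a'  n0⇒n6
[9] read 'a'  n6⇒n7
[10] read 'd'  n7⇒n8  → match P4@[10:10]
[11] read 'b'  n8⇒n9
[12] read 'b'  n9⇒n10  → match P3@[8:12]
[13] read 'a'  n10⇒n6 (fail-walked)
[14] read 'd'  n6⇒n4 (fail-walked)  → match P4@[14:14]
[15] read 'e'  n4⇒n0 (fail-walked)
[16] read 'c'  n0⇒n1
[17] read 'c'  n1⇒n3  → match P1@[16:17]
[18] read 'b'  n3⇒n2 (fail-walked)  → match P0@[17:18]
[19] read 'c'  n2⇒n1 (fail-walked)
[20] read 'b'  n1⇒n2  → match P0@[19:20]
[21] read 'b'  n2⇒n0 (fail-walked)
[22] read 'a'  n0⇒n6
[23] read 'b'  n6⇒n0 (fail-walked)
[24] read 'b'  n0⇒n0
[25] read 'e'  n0⇒n0
[26] read 'c'  n0⇒n1
[27] read 'c'  n1⇒n3  → match P1@[26:27]
[28] read 'b'  n3⇒n2 (fail-walked)  → match P0@[27:28]
[29] read 'd'  n2⇒n4 (fail-walked)  → match P4@[29:29]
[30] read 'e'  n4⇒n0 (fail-walked)
[31] read 'a'  n0⇒n6
[32] read 'e'  n6⇒n0 (fail-walked)
[33] read 'a'  n0⇒n6
[34] read 'e'  n6⇒n0 (fail-walked)
[35] read 'e'  n0⇒n0
[36] read 'c'  n0⇒n1
[37] read 'c'  n1⇒n3  → match P1@[36:37]
[38] read 'a'  n3⇒n6 (fail-walked)
[39] read 'b'  n6⇒n0 (fail-walked)
[40] read 'b'  n0⇒n0
[41] read 'b'  n0⇒n0
[42] read 'c'  n0⇒n1
[43] read 'c'  n1⇒n3  → match P1@[42:43]
[44] read 'c'  n3⇒n3 (fail-walked)  → match P1@[43:44]
[45] read 'c'  n3⇒n3 (fail-walked)  → match P1@[44:45]
[46] read 'a'  n3⇒n6 (fail-walked)
[47] read 'a'  n6⇒n7
[48] read 'd'  n7⇒n8  → match P4@[48:48]
[49] read 'b'  n8⇒n9
[50] read 'b'  n9⇒n10  → match P3@[46:50]
[51] read 'd'  n10⇒n4 (fail-walked)  → match P4@[51:51]
[52] read 'd'  n4⇒n5  → match P2@[51:52],P4@[52:52]
[53] read 'e'  n5⇒n0 (fail-walked)
[54] read 'c'  n0⇒n1
[55] read 'b'  n1⇒n2  → match P0@[54:55]
[56] read 'c'  n2⇒n1 (fail-walked)
[57] read 'd'  n1⇒n4 (fail-walked)  → match P4@[57:57]
[58] read 'e'  n4⇒n0 (fail-walked)
[59] read 'e'  n0⇒n0
[60] read 'd'  n0⇒n4  → match P4@[60:60]
[61] read 'd'  n4⇒n5  → match P2@[60:61],P4@[61:61]
[62] read 'd'  n5⇒n5 (fail-walked)  → match P2@[61:62],P4@[62:62]
[63] read 'b'  n5⇒n0 (fail-walked)
[64] read 'c'  n0⇒n1
[65] read 'c'  n1⇒n3  → match P1@[64:65]
[66] read 'a'  n3⇒n6 (fail-walked)
[67] read 'c'  n6⇒n1 (fail-walked)
[68] read 'b'  n1⇒n2  → match P0@[67:68]
[69] read 'd'  n2⇒n4 (fail-walked)  → match P4@[69:69]

All matches (sorted): [[0,4],[2,4],[4,1],[5,1],[6,1],[10,4],[12,3],[14,4],[17,1],[18,0],[20,0],[27,1],[28,0],[29,4],[37,1],[43,1],[44,1],[45,1],[48,4],[50,3],[51,4],[52,2],[52,4],[55,0],[57,4],[60,4],[61,2],[61,4],[62,2],[62,4],[65,1],[68,0],[69,4]]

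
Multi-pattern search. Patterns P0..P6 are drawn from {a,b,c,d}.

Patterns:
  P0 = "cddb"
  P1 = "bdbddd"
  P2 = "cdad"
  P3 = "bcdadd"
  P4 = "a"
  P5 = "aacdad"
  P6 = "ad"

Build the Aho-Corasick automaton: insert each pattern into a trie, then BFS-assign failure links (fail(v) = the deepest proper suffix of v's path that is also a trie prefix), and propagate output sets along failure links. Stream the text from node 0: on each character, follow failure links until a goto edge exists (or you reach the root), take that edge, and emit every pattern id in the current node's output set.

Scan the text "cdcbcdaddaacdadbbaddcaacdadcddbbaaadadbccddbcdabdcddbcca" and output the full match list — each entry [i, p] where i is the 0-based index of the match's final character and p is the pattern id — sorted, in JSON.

Build:
Trie (insert patterns):
  n0 'ε': a→18 b→5 c→1
  n1 'c': d→2
  n2 'cd': a→11 d→3
  n3 'cdd': b→4
  n4 'cddb': ·  [P0 ends]
  n5 'b': c→13 d→6
  n6 'bd': b→7
  n7 'bdb': d→8
  n8 'bdbd': d→9
  n9 'bdbdd': d→10
  n10 'bdbddd': ·  [P1 ends]
  n11 'cda': d→12
  n12 'cdad': ·  [P2 ends]
  n13 'bc': d→14
  n14 'bcd': a→15
  n15 'bcda': d→16
  n16 'bcdad': d→17
  n17 'bcdadd': ·  [P3 ends]
  n18 'a': a→19 d→24  [P4 ends]
  n19 'aa': c→20
  n20 'aac': d→21
  n21 'aacd': a→22
  n22 'aacda': d→23
  n23 'aacdad': ·  [P5 ends]
  n24 'ad': ·  [P6 ends]

Failure links (BFS by depth):
  fail(1) 'c': from fail(0)=0 chase 'c': 0 ⇒ 0;  out=∅∪out(0)=∅
  fail(5) 'b': from fail(0)=0 chase 'b': 0 ⇒ 0;  out=∅∪out(0)=∅
  fail(18) 'a': from fail(0)=0 chase 'a': 0 ⇒ 0;  out={4}∪out(0)={4}
  fail(2) 'cd': from fail(1)=0 chase 'd': 0 ⇒ 0;  out=∅∪out(0)=∅
  fail(6) 'bd': from fail(5)=0 chase 'd': 0 ⇒ 0;  out=∅∪out(0)=∅
  fail(13) 'bc': from fail(5)=0 chase 'c': 0 ⇒ 1;  out=∅∪out(1)=∅
  fail(19) 'aa': from fail(18)=0 chase 'a': 0 ⇒ 18;  out=∅∪out(18)={4}
  fail(24) 'ad': from fail(18)=0 chase 'd': 0 ⇒ 0;  out={6}∪out(0)={6}
  fail(3) 'cdd': from fail(2)=0 chase 'd': 0 ⇒ 0;  out=∅∪out(0)=∅
  fail(7) 'bdb': from fail(6)=0 chase 'b': 0 ⇒ 5;  out=∅∪out(5)=∅
  fail(11) 'cda': from fail(2)=0 chase 'a': 0 ⇒ 18;  out=∅∪out(18)={4}
  fail(14) 'bcd': from fail(13)=1 chase 'd': 1 ⇒ 2;  out=∅∪out(2)=∅
  fail(20) 'aac': from fail(19)=18 chase 'c': 18→0 ⇒ 1;  out=∅∪out(1)=∅
  fail(4) 'cddb': from fail(3)=0 chase 'b': 0 ⇒ 5;  out={0}∪out(5)={0}
  fail(8) 'bdbd': from fail(7)=5 chase 'd': 5 ⇒ 6;  out=∅∪out(6)=∅
  fail(12) 'cdad': from fail(11)=18 chase 'd': 18 ⇒ 24;  out={2}∪out(24)={2,6}
  fail(15) 'bcda': from fail(14)=2 chase 'a': 2 ⇒ 11;  out=∅∪out(11)={4}
  fail(21) 'aacd': from fail(20)=1 chase 'd': 1 ⇒ 2;  out=∅∪out(2)=∅
  fail(9) 'bdbdd': from fail(8)=6 chase 'd': 6→0 ⇒ 0;  out=∅∪out(0)=∅
  fail(16) 'bcdad': from fail(15)=11 chase 'd': 11 ⇒ 12;  out=∅∪out(12)={2,6}
  fail(22) 'aacda': from fail(21)=2 chase 'a': 2 ⇒ 11;  out=∅∪out(11)={4}
  fail(10) 'bdbddd': from fail(9)=0 chase 'd': 0 ⇒ 0;  out={1}∪out(0)={1}
  fail(17) 'bcdadd': from fail(16)=12 chase 'd': 12→24→0 ⇒ 0;  out={3}∪out(0)={3}
  fail(23) 'aacdad': from fail(22)=11 chase 'd': 11 ⇒ 12;  out={5}∪out(12)={2,5,6}

Text stream:
[0] read 'c'  n0⇒n1
[1] read 'd'  n1⇒n2
[2] read 'c'  n2⇒n1 (via fail)
[3] read 'b'  n1⇒n5 (via fail)
[4] read 'c'  n5⇒n13
[5] read 'd'  n13⇒n14
[6] read 'a'  n14⇒n15  ** P4@[6:6]
[7] read 'd'  n15⇒n16  ** P2@[4:7],P6@[6:7]
[8] read 'd'  n16⇒n17  ** P3@[3:8]
[9] read 'a'  n17⇒n18 (via fail)  ** P4@[9:9]
[10] read 'a'  n18⇒n19  ** P4@[10:10]
[11] read 'c'  n19⇒n20
[12] read 'd'  n20⇒n21
[13] read 'a'  n21⇒n22  ** P4@[13:13]
[14] read 'd'  n22⇒n23  ** P2@[11:14],P5@[9:14],P6@[13:14]
[15] read 'b'  n23⇒n5 (via fail)
[16] read 'b'  n5⇒n5 (via fail)
[17] read 'a'  n5⇒n18 (via fail)  ** P4@[17:17]
[18] read 'd'  n18⇒n24  ** P6@[17:18]
[19] read 'd'  n24⇒n0 (via fail)
[20] read 'c'  n0⇒n1
[21] read 'a'  n1⇒n18 (via fail)  ** P4@[21:21]
[22] read 'a'  n18⇒n19  ** P4@[22:22]
[23] read 'c'  n19⇒n20
[24] read 'd'  n20⇒n21
[25] read 'a'  n21⇒n22  ** P4@[25:25]
[26] read 'd'  n22⇒n23  ** P2@[23:26],P5@[21:26],P6@[25:26]
[27] read 'c'  n23⇒n1 (via fail)
[28] read 'd'  n1⇒n2
[29] read 'd'  n2⇒n3
[30] read 'b'  n3⇒n4  ** P0@[27:30]
[31] read 'b'  n4⇒n5 (via fail)
[32] read 'a'  n5⇒n18 (via fail)  ** P4@[32:32]
[33] read 'a'  n18⇒n19  ** P4@[33:33]
[34] read 'a'  n19⇒n19 (via fail)  ** P4@[34:34]
[35] read 'd'  n19⇒n24 (via fail)  ** P6@[34:35]
[36] read 'a'  n24⇒n18 (via fail)  ** P4@[36:36]
[37] read 'd'  n18⇒n24  ** P6@[36:37]
[38] read 'b'  n24⇒n5 (via fail)
[39] read 'c'  n5⇒n13
[40] read 'c'  n13⇒n1 (via fail)
[41] read 'd'  n1⇒n2
[42] read 'd'  n2⇒n3
[43] read 'b'  n3⇒n4  ** P0@[40:43]
[44] read 'c'  n4⇒n13 (via fail)
[45] read 'd'  n13⇒n14
[46] read 'a'  n14⇒n15  ** P4@[46:46]
[47] read 'b'  n15⇒n5 (via fail)
[48] read 'd'  n5⇒n6
[49] read 'c'  n6⇒n1 (via fail)
[50] read 'd'  n1⇒n2
[51] read 'd'  n2⇒n3
[52] read 'b'  n3⇒n4  ** P0@[49:52]
[53] read 'c'  n4⇒n13 (via fail)
[54] read 'c'  n13⇒n1 (via fail)
[55] read 'a'  n1⇒n18 (via fail)  ** P4@[55:55]

Matches: [[6,4],[7,2],[7,6],[8,3],[9,4],[10,4],[13,4],[14,2],[14,5],[14,6],[17,4],[18,6],[21,4],[22,4],[25,4],[26,2],[26,5],[26,6],[30,0],[32,4],[33,4],[34,4],[35,6],[36,4],[37,6],[43,0],[46,4],[52,0],[55,4]]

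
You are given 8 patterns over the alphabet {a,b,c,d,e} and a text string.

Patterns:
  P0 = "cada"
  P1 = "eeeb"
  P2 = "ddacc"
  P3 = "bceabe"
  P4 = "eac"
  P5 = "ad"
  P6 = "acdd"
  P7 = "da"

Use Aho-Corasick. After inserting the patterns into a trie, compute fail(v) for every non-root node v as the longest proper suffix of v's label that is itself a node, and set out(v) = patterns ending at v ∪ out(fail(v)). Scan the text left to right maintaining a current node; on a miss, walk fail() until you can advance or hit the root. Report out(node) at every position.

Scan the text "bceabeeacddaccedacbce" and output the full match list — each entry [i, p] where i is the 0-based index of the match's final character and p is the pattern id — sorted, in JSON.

Build automaton:
Trie (insert patterns):
  0='ε' goto a→22 b→14 c→1 d→9 e→5
  1='c' goto a→2
  2='ca' goto d→3
  3='cad' goto a→4
  4='cada' goto ·  ←P0
  5='e' goto a→20 e→6
  6='ee' goto e→7
  7='eee' goto b→8
  8='eeeb' goto ·  ←P1
  9='d' goto a→27 d→10
  10='dd' goto a→11
  11='dda' goto c→12
  12='ddac' goto c→13
  13='ddacc' goto ·  ←P2
  14='b' goto c→15
  15='bc' goto e→16
  16='bce' goto a→17
  17='bcea' goto b→18
  18='bceab' goto e→19
  19='bceabe' goto ·  ←P3
  20='ea' goto c→21
  21='eac' goto ·  ←P4
  22='a' goto c→24 d→23
  23='ad' goto ·  ←P5
  24='ac' goto d→25
  25='acd' goto d→26
  26='acdd' goto ·  ←P6
  27='da' goto ·  ←P7

BFS fail/out derivation:
  fail(1) 'c': from fail(0)=0 chase 'c': 0 ⇒ 0;  out=∅∪out(0)=∅
  fail(5) 'e': from fail(0)=0 chase 'e': 0 ⇒ 0;  out=∅∪out(0)=∅
  fail(9) 'd': from fail(0)=0 chase 'd': 0 ⇒ 0;  out=∅∪out(0)=∅
  fail(14) 'b': from fail(0)=0 chase 'b': 0 ⇒ 0;  out=∅∪out(0)=∅
  fail(22) 'a': from fail(0)=0 chase 'a': 0 ⇒ 0;  out=∅∪out(0)=∅
  fail(2) 'ca': from fail(1)=0 chase 'a': 0 ⇒ 22;  out=∅∪out(22)=∅
  fail(6) 'ee': from fail(5)=0 chase 'e': 0 ⇒ 5;  out=∅∪out(5)=∅
  fail(10) 'dd': from fail(9)=0 chase 'd': 0 ⇒ 9;  out=∅∪out(9)=∅
  fail(15) 'bc': from fail(14)=0 chase 'c': 0 ⇒ 1;  out=∅∪out(1)=∅
  fail(20) 'ea': from fail(5)=0 chase 'a': 0 ⇒ 22;  out=∅∪out(22)=∅
  fail(23) 'ad': from fail(22)=0 chase 'd': 0 ⇒ 9;  out={5}∪out(9)={5}
  fail(24) 'ac': from fail(22)=0 chase 'c': 0 ⇒ 1;  out=∅∪out(1)=∅
  fail(27) 'da': from fail(9)=0 chase 'a': 0 ⇒ 22;  out={7}∪out(22)={7}
  fail(3) 'cad': from fail(2)=22 chase 'd': 22 ⇒ 23;  out=∅∪out(23)={5}
  fail(7) 'eee': from fail(6)=5 chase 'e': 5 ⇒ 6;  out=∅∪out(6)=∅
  fail(11) 'dda': from fail(10)=9 chase 'a': 9 ⇒ 27;  out=∅∪out(27)={7}
  fail(16) 'bce': from fail(15)=1 chase 'e': 1→0 ⇒ 5;  out=∅∪out(5)=∅
  fail(21) 'eac': from fail(20)=22 chase 'c': 22 ⇒ 24;  out={4}∪out(24)={4}
  fail(25) 'acd': from fail(24)=1 chase 'd': 1→0 ⇒ 9;  out=∅∪out(9)=∅
  fail(4) 'cada': from fail(3)=23 chase 'a': 23→9 ⇒ 27;  out={0}∪out(27)={0,7}
  fail(8) 'eeeb': from fail(7)=6 chase 'b': 6→5→0 ⇒ 14;  out={1}∪out(14)={1}
  fail(12) 'ddac': from fail(11)=27 chase 'c': 27→22 ⇒ 24;  out=∅∪out(24)=∅
  fail(17) 'bcea': from fail(16)=5 chase 'a': 5 ⇒ 20;  out=∅∪out(20)=∅
  fail(26) 'acdd': from fail(25)=9 chase 'd': 9 ⇒ 10;  out={6}∪out(10)={6}
  fail(13) 'ddacc': from fail(12)=24 chase 'c': 24→1→0 ⇒ 1;  out={2}∪out(1)={2}
  fail(18) 'bceab': from fail(17)=20 chase 'b': 20→22→0 ⇒ 14;  out=∅∪out(14)=∅
  fail(19) 'bceabe': from fail(18)=14 chase 'e': 14→0 ⇒ 5;  out={3}∪out(5)={3}

Scan:
pos 0 'b': at 14
pos 1 'c': at 15
pos 2 'e': at 16
pos 3 'a': at 17
pos 4 'b': at 18
pos 5 'e': at 19  ** P3@[0:5]
pos 6 'e': at 6 ·f
pos 7 'a': at 20 ·f
pos 8 'c': at 21  ** P4@[6:8]
pos 9 'd': at 25 ·f
pos 10 'd': at 26  ** P6@[7:10]
pos 11 'a': at 11 ·f  ** P7@[10:11]
pos 12 'c': at 12
pos 13 'c': at 13  ** P2@[9:13]
pos 14 'e': at 5 ·f
pos 15 'd': at 9 ·f
pos 16 'a': at 27  ** P7@[15:16]
pos 17 'c': at 24 ·f
pos 18 'b': at 14 ·f
pos 19 'c': at 15
pos 20 'e': at 16

Matches: [[5,3],[8,4],[10,6],[11,7],[13,2],[16,7]]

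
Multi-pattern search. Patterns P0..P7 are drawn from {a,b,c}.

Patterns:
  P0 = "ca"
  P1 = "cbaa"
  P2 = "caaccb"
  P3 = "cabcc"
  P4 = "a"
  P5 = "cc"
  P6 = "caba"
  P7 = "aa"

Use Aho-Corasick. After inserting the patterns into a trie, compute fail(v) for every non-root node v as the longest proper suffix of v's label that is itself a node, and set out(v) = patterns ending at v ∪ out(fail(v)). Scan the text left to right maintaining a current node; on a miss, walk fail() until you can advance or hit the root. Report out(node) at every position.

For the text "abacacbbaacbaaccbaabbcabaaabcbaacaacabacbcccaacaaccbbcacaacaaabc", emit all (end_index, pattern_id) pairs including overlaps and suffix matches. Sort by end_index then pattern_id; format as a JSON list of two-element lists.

Build:
Trie nodes:
  0='ε' goto a→13 c→1
  1='c' goto a→2 b→3 c→14
  2='ca' goto a→6 b→10  [P0 ends]
  3='cb' goto a→4
  4='cba' goto a→5
  5='cbaa' goto ·  [P1 ends]
  6='caa' goto c→7
  7='caac' goto c→8
  8='caacc' goto b→9
  9='caaccb' goto ·  [P2 ends]
  10='cab' goto a→15 c→11
  11='cabc' goto c→12
  12='cabcc' goto ·  [P3 ends]
  13='a' goto a→16  [P4 ends]
  14='cc' goto ·  [P5 ends]
  15='caba' goto ·  [P6 ends]
  16='aa' goto ·  [P7 ends]

Failure links (BFS by depth):
  fail(1) 'c': from fail(0)=0 chase 'c': 0 ⇒ 0;  out=∅∪out(0)=∅
  fail(13) 'a': from fail(0)=0 chase 'a': 0 ⇒ 0;  out={4}∪out(0)={4}
  fail(2) 'ca': from fail(1)=0 chase 'a': 0 ⇒ 13;  out={0}∪out(13)={0,4}
  fail(3) 'cb': from fail(1)=0 chase 'b': 0 ⇒ 0;  out=∅∪out(0)=∅
  fail(14) 'cc': from fail(1)=0 chase 'c': 0 ⇒ 1;  out={5}∪out(1)={5}
  fail(16) 'aa': from fail(13)=0 chase 'a': 0 ⇒ 13;  out={7}∪out(13)={4,7}
  fail(4) 'cba': from fail(3)=0 chase 'a': 0 ⇒ 13;  out=∅∪out(13)={4}
  fail(6) 'caa': from fail(2)=13 chase 'a': 13 ⇒ 16;  out=∅∪out(16)={4,7}
  fail(10) 'cab': from fail(2)=13 chase 'b': 13→0 ⇒ 0;  out=∅∪out(0)=∅
  fail(5) 'cbaa': from fail(4)=13 chase 'a': 13 ⇒ 16;  out={1}∪out(16)={1,4,7}
  fail(7) 'caac': from fail(6)=16 chase 'c': 16→13→0 ⇒ 1;  out=∅∪out(1)=∅
  fail(11) 'cabc': from fail(10)=0 chase 'c': 0 ⇒ 1;  out=∅∪out(1)=∅
  fail(15) 'caba': from fail(10)=0 chase 'a': 0 ⇒ 13;  out={6}∪out(13)={4,6}
  fail(8) 'caacc': from fail(7)=1 chase 'c': 1 ⇒ 14;  out=∅∪out(14)={5}
  fail(12) 'cabcc': from fail(11)=1 chase 'c': 1 ⇒ 14;  out={3}∪out(14)={3,5}
  fail(9) 'caaccb': from fail(8)=14 chase 'b': 14→1 ⇒ 3;  out={2}∪out(3)={2}

Text stream:
i=0 'a': node 0→13  ** P4@[0:0]
i=1 'b': node 13→0 (fail-walked)
i=2 'a': node 0→13  ** P4@[2:2]
i=3 'c': node 13→1 (fail-walked)
i=4 'a': node 1→2  ** P0@[3:4],P4@[4:4]
i=5 'c': node 2→1 (fail-walked)
i=6 'b': node 1→3
i=7 'b': node 3→0 (fail-walked)
i=8 'a': node 0→13  ** P4@[8:8]
i=9 'a': node 13→16  ** P4@[9:9],P7@[8:9]
i=10 'c': node 16→1 (fail-walked)
i=11 'b': node 1→3
i=12 'a': node 3→4  ** P4@[12:12]
i=13 'a': node 4→5  ** P1@[10:13],P4@[13:13],P7@[12:13]
i=14 'c': node 5→1 (fail-walked)
i=15 'c': node 1→14  ** P5@[14:15]
i=16 'b': node 14→3 (fail-walked)
i=17 'a': node 3→4  ** P4@[17:17]
i=18 'a': node 4→5  ** P1@[15:18],P4@[18:18],P7@[17:18]
i=19 'b': node 5→0 (fail-walked)
i=20 'b': node 0→0
i=21 'c': node 0→1
i=22 'a': node 1→2  ** P0@[21:22],P4@[22:22]
i=23 'b': node 2→10
i=24 'a': node 10→15  ** P4@[24:24],P6@[21:24]
i=25 'a': node 15→16 (fail-walked)  ** P4@[25:25],P7@[24:25]
i=26 'a': node 16→16 (fail-walked)  ** P4@[26:26],P7@[25:26]
i=27 'b': node 16→0 (fail-walked)
i=28 'c': node 0→1
i=29 'b': node 1→3
i=30 'a': node 3→4  ** P4@[30:30]
i=31 'a': node 4→5  ** P1@[28:31],P4@[31:31],P7@[30:31]
i=32 'c': node 5→1 (fail-walked)
i=33 'a': node 1→2  ** P0@[32:33],P4@[33:33]
i=34 'a': node 2→6  ** P4@[34:34],P7@[33:34]
i=35 'c': node 6→7
i=36 'a': node 7→2 (fail-walked)  ** P0@[35:36],P4@[36:36]
i=37 'b': node 2→10
i=38 'a': node 10→15  ** P4@[38:38],P6@[35:38]
i=39 'c': node 15→1 (fail-walked)
i=40 'b': node 1→3
i=41 'c': node 3→1 (fail-walked)
i=42 'c': node 1→14  ** P5@[41:42]
i=43 'c': node 14→14 (fail-walked)  ** P5@[42:43]
i=44 'a': node 14→2 (fail-walked)  ** P0@[43:44],P4@[44:44]
i=45 'a': node 2→6  ** P4@[45:45],P7@[44:45]
i=46 'c': node 6→7
i=47 'a': node 7→2 (fail-walked)  ** P0@[46:47],P4@[47:47]
i=48 'a': node 2→6  ** P4@[48:48],P7@[47:48]
i=49 'c': node 6→7
i=50 'c': node 7→8  ** P5@[49:50]
i=51 'b': node 8→9  ** P2@[46:51]
i=52 'b': node 9→0 (fail-walked)
i=53 'c': node 0→1
i=54 'a': node 1→2  ** P0@[53:54],P4@[54:54]
i=55 'c': node 2→1 (fail-walked)
i=56 'a': node 1→2  ** P0@[55:56],P4@[56:56]
i=57 'a': node 2→6  ** P4@[57:57],P7@[56:57]
i=58 'c': node 6→7
i=59 'a': node 7→2 (fail-walked)  ** P0@[58:59],P4@[59:59]
i=60 'a': node 2→6  ** P4@[60:60],P7@[59:60]
i=61 'a': node 6→16 (fail-walked)  ** P4@[61:61],P7@[60:61]
i=62 'b': node 16→0 (fail-walked)
i=63 'c': node 0→1

All matches (sorted): [[0,4],[2,4],[4,0],[4,4],[8,4],[9,4],[9,7],[12,4],[13,1],[13,4],[13,7],[15,5],[17,4],[18,1],[18,4],[18,7],[22,0],[22,4],[24,4],[24,6],[25,4],[25,7],[26,4],[26,7],[30,4],[31,1],[31,4],[31,7],[33,0],[33,4],[34,4],[34,7],[36,0],[36,4],[38,4],[38,6],[42,5],[43,5],[44,0],[44,4],[45,4],[45,7],[47,0],[47,4],[48,4],[48,7],[50,5],[51,2],[54,0],[54,4],[56,0],[56,4],[57,4],[57,7],[59,0],[59,4],[60,4],[60,7],[61,4],[61,7]]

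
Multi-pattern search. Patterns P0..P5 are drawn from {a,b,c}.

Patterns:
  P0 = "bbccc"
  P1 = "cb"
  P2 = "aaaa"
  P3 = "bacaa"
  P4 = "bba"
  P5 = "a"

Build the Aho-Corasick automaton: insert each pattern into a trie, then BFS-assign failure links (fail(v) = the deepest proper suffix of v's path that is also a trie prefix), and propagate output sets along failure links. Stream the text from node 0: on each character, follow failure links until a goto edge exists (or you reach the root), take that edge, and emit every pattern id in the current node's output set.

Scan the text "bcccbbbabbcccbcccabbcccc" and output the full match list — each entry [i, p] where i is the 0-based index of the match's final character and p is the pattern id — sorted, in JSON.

Build automaton:
Trie nodes:
  0='ε' goto a→8 b→1 c→6
  1='b' goto a→12 b→2
  2='bb' goto a→16 c→3
  3='bbc' goto c→4
  4='bbcc' goto c→5
  5='bbccc' goto ·  ←P0
  6='c' goto b→7
  7='cb' goto ·  ←P1
  8='a' goto a→9  ←P5
  9='aa' goto a→10
  10='aaa' goto a→11
  11='aaaa' goto ·  ←P2
  12='ba' goto c→13
  13='bac' goto a→14
  14='baca' goto a→15
  15='bacaa' goto ·  ←P3
  16='bba' goto ·  ←P4

Failure links (BFS by depth):
  n1('b'): parent n0 fail=0; on 'b' 0 → fail=0;  out ∅∪∅=∅
  n6('c'): parent n0 fail=0; on 'c' 0 → fail=0;  out ∅∪∅=∅
  n8('a'): parent n0 fail=0; on 'a' 0 → fail=0;  out {5}∪∅={5}
  n2('bb'): parent n1 fail=0; on 'b' 0 → fail=1;  out ∅∪∅=∅
  n7('cb'): parent n6 fail=0; on 'b' 0 → fail=1;  out {1}∪∅={1}
  n9('aa'): parent n8 fail=0; on 'a' 0 → fail=8;  out ∅∪{5}={5}
  n12('ba'): parent n1 fail=0; on 'a' 0 → fail=8;  out ∅∪{5}={5}
  n3('bbc'): parent n2 fail=1; on 'c' 1→0 → fail=6;  out ∅∪∅=∅
  n10('aaa'): parent n9 fail=8; on 'a' 8 → fail=9;  out ∅∪{5}={5}
  n13('bac'): parent n12 fail=8; on 'c' 8→0 → fail=6;  out ∅∪∅=∅
  n16('bba'): parent n2 fail=1; on 'a' 1 → fail=12;  out {4}∪{5}={4,5}
  n4('bbcc'): parent n3 fail=6; on 'c' 6→0 → fail=6;  out ∅∪∅=∅
  n11('aaaa'): parent n10 fail=9; on 'a' 9 → fail=10;  out {2}∪{5}={2,5}
  n14('baca'): parent n13 fail=6; on 'a' 6→0 → fail=8;  out ∅∪{5}={5}
  n5('bbccc'): parent n4 fail=6; on 'c' 6→0 → fail=6;  out {0}∪∅={0}
  n15('bacaa'): parent n14 fail=8; on 'a' 8 → fail=9;  out {3}∪{5}={3,5}

Scan:
i=0 'b': node 0→1
i=1 'c': node 1→6 (via fail)
i=2 'c': node 6→6 (via fail)
i=3 'c': node 6→6 (via fail)
i=4 'b': node 6→7  → match P1@[3:4]
i=5 'b': node 7→2 (via fail)
i=6 'b': node 2→2 (via fail)
i=7 'a': node 2→16  → match P4@[5:7],P5@[7:7]
i=8 'b': node 16→1 (via fail)
i=9 'b': node 1→2
i=10 'c': node 2→3
i=11 'c': node 3→4
i=12 'c': node 4→5  → match P0@[8:12]
i=13 'b': node 5→7 (via fail)  → match P1@[12:13]
i=14 'c': node 7→6 (via fail)
i=15 'c': node 6→6 (via fail)
i=16 'c': node 6→6 (via fail)
i=17 'a': node 6→8 (via fail)  → match P5@[17:17]
i=18 'b': node 8→1 (via fail)
i=19 'b': node 1→2
i=20 'c': node 2→3
i=21 'c': node 3→4
i=22 'c': node 4→5  → match P0@[18:22]
i=23 'c': node 5→6 (via fail)

All matches (sorted): [[4,1],[7,4],[7,5],[12,0],[13,1],[17,5],[22,0]]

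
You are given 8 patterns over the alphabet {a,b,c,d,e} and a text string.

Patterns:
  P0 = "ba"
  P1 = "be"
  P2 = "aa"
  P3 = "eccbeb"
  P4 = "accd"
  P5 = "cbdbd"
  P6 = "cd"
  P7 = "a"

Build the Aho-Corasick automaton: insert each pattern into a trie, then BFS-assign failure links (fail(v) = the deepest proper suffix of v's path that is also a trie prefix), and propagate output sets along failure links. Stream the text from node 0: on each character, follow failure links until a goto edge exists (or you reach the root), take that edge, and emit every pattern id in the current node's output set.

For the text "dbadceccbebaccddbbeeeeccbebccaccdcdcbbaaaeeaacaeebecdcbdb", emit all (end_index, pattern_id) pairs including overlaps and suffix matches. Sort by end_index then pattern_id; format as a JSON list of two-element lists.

Build automaton:
Trie (insert patterns):
  n0 'ε': a→4 b→1 c→15 e→6
  n1 'b': a→2 e→3
  n2 'ba': ·  ←P0
  n3 'be': ·  ←P1
  n4 'a': a→5 c→12  ←P7
  n5 'aa': ·  ←P2
  n6 'e': c→7
  n7 'ec': c→8
  n8 'ecc': b→9
  n9 'eccb': e→10
  n10 'eccbe': b→11
  n11 'eccbeb': ·  ←P3
  n12 'ac': c→13
  n13 'acc': d→14
  n14 'accd': ·  ←P4
  n15 'c': b→16 d→20
  n16 'cb': d→17
  n17 'cbd': b→18
  n18 'cbdb': d→19
  n19 'cbdbd': ·  ←P5
  n20 'cd': ·  ←P6

Failure links (BFS by depth):
  n1('b'): parent n0 fail=0; on 'b' 0 → fail=0;  out ∅∪∅=∅
  n4('a'): parent n0 fail=0; on 'a' 0 → fail=0;  out {7}∪∅={7}
  n6('e'): parent n0 fail=0; on 'e' 0 → fail=0;  out ∅∪∅=∅
  n15('c'): parent n0 fail=0; on 'c' 0 → fail=0;  out ∅∪∅=∅
  n2('ba'): parent n1 fail=0; on 'a' 0 → fail=4;  out {0}∪{7}={0,7}
  n3('be'): parent n1 fail=0; on 'e' 0 → fail=6;  out {1}∪∅={1}
  n5('aa'): parent n4 fail=0; on 'a' 0 → fail=4;  out {2}∪{7}={2,7}
  n7('ec'): parent n6 fail=0; on 'c' 0 → fail=15;  out ∅∪∅=∅
  n12('ac'): parent n4 fail=0; on 'c' 0 → fail=15;  out ∅∪∅=∅
  n16('cb'): parent n15 fail=0; on 'b' 0 → fail=1;  out ∅∪∅=∅
  n20('cd'): parent n15 fail=0; on 'd' 0 → fail=0;  out {6}∪∅={6}
  n8('ecc'): parent n7 fail=15; on 'c' 15→0 → fail=15;  out ∅∪∅=∅
  n13('acc'): parent n12 fail=15; on 'c' 15→0 → fail=15;  out ∅∪∅=∅
  n17('cbd'): parent n16 fail=1; on 'd' 1→0 → fail=0;  out ∅∪∅=∅
  n9('eccb'): parent n8 fail=15; on 'b' 15 → fail=16;  out ∅∪∅=∅
  n14('accd'): parent n13 fail=15; on 'd' 15 → fail=20;  out {4}∪{6}={4,6}
  n18('cbdb'): parent n17 fail=0; on 'b' 0 → fail=1;  out ∅∪∅=∅
  n10('eccbe'): parent n9 fail=16; on 'e' 16→1 → fail=3;  out ∅∪{1}={1}
  n19('cbdbd'): parent n18 fail=1; on 'd' 1→0 → fail=0;  out {5}∪∅={5}
  n11('eccbeb'): parent n10 fail=3; on 'b' 3→6→0 → fail=1;  out {3}∪∅={3}

Text stream:
[0] read 'd'  n0⇒n0
[1] read 'b'  n0⇒n1
[2] read 'a'  n1⇒n2  emit P0@[1:2],P7@[2:2]
[3] read 'd'  n2⇒n0 ·f
[4] read 'c'  n0⇒n15
[5] read 'e'  n15⇒n6 ·f
[6] read 'c'  n6⇒n7
[7] read 'c'  n7⇒n8
[8] read 'b'  n8⇒n9
[9] read 'e'  n9⇒n10  emit P1@[8:9]
[10] read 'b'  n10⇒n11  emit P3@[5:10]
[11] read 'a'  n11⇒n2 ·f  emit P0@[10:11],P7@[11:11]
[12] read 'c'  n2⇒n12 ·f
[13] read 'c'  n12⇒n13
[14] read 'd'  n13⇒n14  emit P4@[11:14],P6@[13:14]
[15] read 'd'  n14⇒n0 ·f
[16] read 'b'  n0⇒n1
[17] read 'b'  n1⇒n1 ·f
[18] read 'e'  n1⇒n3  emit P1@[17:18]
[19] read 'e'  n3⇒n6 ·f
[20] read 'e'  n6⇒n6 ·f
[21] read 'e'  n6⇒n6 ·f
[22] read 'c'  n6⇒n7
[23] read 'c'  n7⇒n8
[24] read 'b'  n8⇒n9
[25] read 'e'  n9⇒n10  emit P1@[24:25]
[26] read 'b'  n10⇒n11  emit P3@[21:26]
[27] read 'c'  n11⇒n15 ·f
[28] read 'c'  n15⇒n15 ·f
[29] read 'a'  n15⇒n4 ·f  emit P7@[29:29]
[30] read 'c'  n4⇒n12
[31] read 'c'  n12⇒n13
[32] read 'd'  n13⇒n14  emit P4@[29:32],P6@[31:32]
[33] read 'c'  n14⇒n15 ·f
[34] read 'd'  n15⇒n20  emit P6@[33:34]
[35] read 'c'  n20⇒n15 ·f
[36] read 'b'  n15⇒n16
[37] read 'b'  n16⇒n1 ·f
[38] read 'a'  n1⇒n2  emit P0@[37:38],P7@[38:38]
[39] read 'a'  n2⇒n5 ·f  emit P2@[38:39],P7@[39:39]
[40] read 'a'  n5⇒n5 ·f  emit P2@[39:40],P7@[40:40]
[41] read 'e'  n5⇒n6 ·f
[42] read 'e'  n6⇒n6 ·f
[43] read 'a'  n6⇒n4 ·f  emit P7@[43:43]
[44] read 'a'  n4⇒n5  emit P2@[43:44],P7@[44:44]
[45] read 'c'  n5⇒n12 ·f
[46] read 'a'  n12⇒n4 ·f  emit P7@[46:46]
[47] read 'e'  n4⇒n6 ·f
[48] read 'e'  n6⇒n6 ·f
[49] read 'b'  n6⇒n1 ·f
[50] read 'e'  n1⇒n3  emit P1@[49:50]
[51] read 'c'  n3⇒n7 ·f
[52] read 'd'  n7⇒n20 ·f  emit P6@[51:52]
[53] read 'c'  n20⇒n15 ·f
[54] read 'b'  n15⇒n16
[55] read 'd'  n16⇒n17
[56] read 'b'  n17⇒n18

All matches (sorted): [[2,0],[2,7],[9,1],[10,3],[11,0],[11,7],[14,4],[14,6],[18,1],[25,1],[26,3],[29,7],[32,4],[32,6],[34,6],[38,0],[38,7],[39,2],[39,7],[40,2],[40,7],[43,7],[44,2],[44,7],[46,7],[50,1],[52,6]]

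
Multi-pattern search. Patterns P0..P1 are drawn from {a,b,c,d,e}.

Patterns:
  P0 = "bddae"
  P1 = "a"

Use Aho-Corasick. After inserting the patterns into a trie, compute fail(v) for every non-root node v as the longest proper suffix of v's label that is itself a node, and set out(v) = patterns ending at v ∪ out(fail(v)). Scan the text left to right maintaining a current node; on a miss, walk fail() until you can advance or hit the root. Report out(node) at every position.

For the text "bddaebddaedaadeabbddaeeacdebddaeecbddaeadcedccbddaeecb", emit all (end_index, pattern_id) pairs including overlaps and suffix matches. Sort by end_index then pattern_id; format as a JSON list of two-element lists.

Build:
Trie nodes:
  0='ε' goto a→6 b→1
  1='b' goto d→2
  2='bd' goto d→3
  3='bdd' goto a→4
  4='bdda' goto e→5
  5='bddae' goto ·  [P0 ends]
  6='a' goto ·  [P1 ends]

Failure links (BFS by depth):
  fail(1) 'b': from fail(0)=0 chase 'b': 0 ⇒ 0;  out=∅∪out(0)=∅
  fail(6) 'a': from fail(0)=0 chase 'a': 0 ⇒ 0;  out={1}∪out(0)={1}
  fail(2) 'bd': from fail(1)=0 chase 'd': 0 ⇒ 0;  out=∅∪out(0)=∅
  fail(3) 'bdd': from fail(2)=0 chase 'd': 0 ⇒ 0;  out=∅∪out(0)=∅
  fail(4) 'bdda': from fail(3)=0 chase 'a': 0 ⇒ 6;  out=∅∪out(6)={1}
  fail(5) 'bddae': from fail(4)=6 chase 'e': 6→0 ⇒ 0;  out={0}∪out(0)={0}

Run:
pos 0 'b': at 1
pos 1 'd': at 2
pos 2 'd': at 3
pos 3 'a': at 4  → match P1@[3:3]
pos 4 'e': at 5  → match P0@[0:4]
pos 5 'b': at 1 ·f
pos 6 'd': at 2
pos 7 'd': at 3
pos 8 'a': at 4  → match P1@[8:8]
pos 9 'e': at 5  → match P0@[5:9]
pos 10 'd': at 0 ·f
pos 11 'a': at 6  → match P1@[11:11]
pos 12 'a': at 6 ·f  → match P1@[12:12]
pos 13 'd': at 0 ·f
pos 14 'e': at 0
pos 15 'a': at 6  → match P1@[15:15]
pos 16 'b': at 1 ·f
pos 17 'b': at 1 ·f
pos 18 'd': at 2
pos 19 'd': at 3
pos 20 'a': at 4  → match P1@[20:20]
pos 21 'e': at 5  → match P0@[17:21]
pos 22 'e': at 0 ·f
pos 23 'a': at 6  → match P1@[23:23]
pos 24 'c': at 0 ·f
pos 25 'd': at 0
pos 26 'e': at 0
pos 27 'b': at 1
pos 28 'd': at 2
pos 29 'd': at 3
pos 30 'a': at 4  → match P1@[30:30]
pos 31 'e': at 5  → match P0@[27:31]
pos 32 'e': at 0 ·f
pos 33 'c': at 0
pos 34 'b': at 1
pos 35 'd': at 2
pos 36 'd': at 3
pos 37 'a': at 4  → match P1@[37:37]
pos 38 'e': at 5  → match P0@[34:38]
pos 39 'a': at 6 ·f  → match P1@[39:39]
pos 40 'd': at 0 ·f
pos 41 'c': at 0
pos 42 'e': at 0
pos 43 'd': at 0
pos 44 'c': at 0
pos 45 'c': at 0
pos 46 'b': at 1
pos 47 'd': at 2
pos 48 'd': at 3
pos 49 'a': at 4  → match P1@[49:49]
pos 50 'e': at 5  → match P0@[46:50]
pos 51 'e': at 0 ·f
pos 52 'c': at 0
pos 53 'b': at 1

Matches: [[3,1],[4,0],[8,1],[9,0],[11,1],[12,1],[15,1],[20,1],[21,0],[23,1],[30,1],[31,0],[37,1],[38,0],[39,1],[49,1],[50,0]]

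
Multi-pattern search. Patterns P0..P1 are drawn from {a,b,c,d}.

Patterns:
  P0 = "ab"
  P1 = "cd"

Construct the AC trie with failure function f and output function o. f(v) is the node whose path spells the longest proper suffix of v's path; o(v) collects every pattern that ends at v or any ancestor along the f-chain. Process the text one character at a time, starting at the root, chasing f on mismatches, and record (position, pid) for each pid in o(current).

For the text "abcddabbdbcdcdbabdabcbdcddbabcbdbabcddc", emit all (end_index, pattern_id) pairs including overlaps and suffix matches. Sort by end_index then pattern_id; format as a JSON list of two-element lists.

Build:
Trie nodes:
  0='ε' goto a→1 c→3
  1='a' goto b→2
  2='ab' goto ·  ←P0
  3='c' goto d→4
  4='cd' goto ·  ←P1

Failure links (BFS by depth):
  fail(1) 'a': from fail(0)=0 chase 'a': 0 ⇒ 0;  out=∅∪out(0)=∅
  fail(3) 'c': from fail(0)=0 chase 'c': 0 ⇒ 0;  out=∅∪out(0)=∅
  fail(2) 'ab': from fail(1)=0 chase 'b': 0 ⇒ 0;  out={0}∪out(0)={0}
  fail(4) 'cd': from fail(3)=0 chase 'd': 0 ⇒ 0;  out={1}∪out(0)={1}

Text stream:
[0] read 'a'  n0⇒n1
[1] read 'b'  n1⇒n2  emit P0@[0:1]
[2] read 'c'  n2⇒n3 ·f
[3] read 'd'  n3⇒n4  emit P1@[2:3]
[4] read 'd'  n4⇒n0 ·f
[5] read 'a'  n0⇒n1
[6] read 'b'  n1⇒n2  emit P0@[5:6]
[7] read 'b'  n2⇒n0 ·f
[8] read 'd'  n0⇒n0
[9] read 'b'  n0⇒n0
[10] read 'c'  n0⇒n3
[11] read 'd'  n3⇒n4  emit P1@[10:11]
[12] read 'c'  n4⇒n3 ·f
[13] read 'd'  n3⇒n4  emit P1@[12:13]
[14] read 'b'  n4⇒n0 ·f
[15] read 'a'  n0⇒n1
[16] read 'b'  n1⇒n2  emit P0@[15:16]
[17] read 'd'  n2⇒n0 ·f
[18] read 'a'  n0⇒n1
[19] read 'b'  n1⇒n2  emit P0@[18:19]
[20] read 'c'  n2⇒n3 ·f
[21] read 'b'  n3⇒n0 ·f
[22] read 'd'  n0⇒n0
[23] read 'c'  n0⇒n3
[24] read 'd'  n3⇒n4  emit P1@[23:24]
[25] read 'd'  n4⇒n0 ·f
[26] read 'b'  n0⇒n0
[27] read 'a'  n0⇒n1
[28] read 'b'  n1⇒n2  emit P0@[27:28]
[29] read 'c'  n2⇒n3 ·f
[30] read 'b'  n3⇒n0 ·f
[31] read 'd'  n0⇒n0
[32] read 'b'  n0⇒n0
[33] read 'a'  n0⇒n1
[34] read 'b'  n1⇒n2  emit P0@[33:34]
[35] read 'c'  n2⇒n3 ·f
[36] read 'd'  n3⇒n4  emit P1@[35:36]
[37] read 'd'  n4⇒n0 ·f
[38] read 'c'  n0⇒n3

Matches: [[1,0],[3,1],[6,0],[11,1],[13,1],[16,0],[19,0],[24,1],[28,0],[34,0],[36,1]]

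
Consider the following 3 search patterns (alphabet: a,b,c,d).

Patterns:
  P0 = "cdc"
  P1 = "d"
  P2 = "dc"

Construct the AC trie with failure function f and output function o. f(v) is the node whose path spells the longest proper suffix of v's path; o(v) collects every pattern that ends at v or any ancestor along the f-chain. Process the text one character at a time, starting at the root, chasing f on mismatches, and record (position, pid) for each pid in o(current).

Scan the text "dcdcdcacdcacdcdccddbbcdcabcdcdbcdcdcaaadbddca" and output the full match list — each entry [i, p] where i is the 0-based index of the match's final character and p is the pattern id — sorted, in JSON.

Build automaton:
Trie (insert patterns):
  n0 'ε': c→1 d→4
  n1 'c': d→2
  n2 'cd': c→3
  n3 'cdc': ·  ←P0
  n4 'd': c→5  ←P1
  n5 'dc': ·  ←P2

Failure links (BFS by depth):
  n1('c'): parent n0 fail=0; on 'c' 0 → fail=0;  out ∅∪∅=∅
  n4('d'): parent n0 fail=0; on 'd' 0 → fail=0;  out {1}∪∅={1}
  n2('cd'): parent n1 fail=0; on 'd' 0 → fail=4;  out ∅∪{1}={1}
  n5('dc'): parent n4 fail=0; on 'c' 0 → fail=1;  out {2}∪∅={2}
  n3('cdc'): parent n2 fail=4; on 'c' 4 → fail=5;  out {0}∪{2}={0,2}

Run:
pos 0 'd': at 4  emit P1@[0:0]
pos 1 'c': at 5  emit P2@[0:1]
pos 2 'd': at 2 (via fail)  emit P1@[2:2]
pos 3 'c': at 3  emit P0@[1:3],P2@[2:3]
pos 4 'd': at 2 (via fail)  emit P1@[4:4]
pos 5 'c': at 3  emit P0@[3:5],P2@[4:5]
pos 6 'a': at 0 (via fail)
pos 7 'c': at 1
pos 8 'd': at 2  emit P1@[8:8]
pos 9 'c': at 3  emit P0@[7:9],P2@[8:9]
pos 10 'a': at 0 (via fail)
pos 11 'c': at 1
pos 12 'd': at 2  emit P1@[12:12]
pos 13 'c': at 3  emit P0@[11:13],P2@[12:13]
pos 14 'd': at 2 (via fail)  emit P1@[14:14]
pos 15 'c': at 3  emit P0@[13:15],P2@[14:15]
pos 16 'c': at 1 (via fail)
pos 17 'd': at 2  emit P1@[17:17]
pos 18 'd': at 4 (via fail)  emit P1@[18:18]
pos 19 'b': at 0 (via fail)
pos 20 'b': at 0
pos 21 'c': at 1
pos 22 'd': at 2  emit P1@[22:22]
pos 23 'c': at 3  emit P0@[21:23],P2@[22:23]
pos 24 'a': at 0 (via fail)
pos 25 'b': at 0
pos 26 'c': at 1
pos 27 'd': at 2  emit P1@[27:27]
pos 28 'c': at 3  emit P0@[26:28],P2@[27:28]
pos 29 'd': at 2 (via fail)  emit P1@[29:29]
pos 30 'b': at 0 (via fail)
pos 31 'c': at 1
pos 32 'd': at 2  emit P1@[32:32]
pos 33 'c': at 3  emit P0@[31:33],P2@[32:33]
pos 34 'd': at 2 (via fail)  emit P1@[34:34]
pos 35 'c': at 3  emit P0@[33:35],P2@[34:35]
pos 36 'a': at 0 (via fail)
pos 37 'a': at 0
pos 38 'a': at 0
pos 39 'd': at 4  emit P1@[39:39]
pos 40 'b': at 0 (via fail)
pos 41 'd': at 4  emit P1@[41:41]
pos 42 'd': at 4 (via fail)  emit P1@[42:42]
pos 43 'c': at 5  emit P2@[42:43]
pos 44 'a': at 0 (via fail)

All matches (sorted): [[0,1],[1,2],[2,1],[3,0],[3,2],[4,1],[5,0],[5,2],[8,1],[9,0],[9,2],[12,1],[13,0],[13,2],[14,1],[15,0],[15,2],[17,1],[18,1],[22,1],[23,0],[23,2],[27,1],[28,0],[28,2],[29,1],[32,1],[33,0],[33,2],[34,1],[35,0],[35,2],[39,1],[41,1],[42,1],[43,2]]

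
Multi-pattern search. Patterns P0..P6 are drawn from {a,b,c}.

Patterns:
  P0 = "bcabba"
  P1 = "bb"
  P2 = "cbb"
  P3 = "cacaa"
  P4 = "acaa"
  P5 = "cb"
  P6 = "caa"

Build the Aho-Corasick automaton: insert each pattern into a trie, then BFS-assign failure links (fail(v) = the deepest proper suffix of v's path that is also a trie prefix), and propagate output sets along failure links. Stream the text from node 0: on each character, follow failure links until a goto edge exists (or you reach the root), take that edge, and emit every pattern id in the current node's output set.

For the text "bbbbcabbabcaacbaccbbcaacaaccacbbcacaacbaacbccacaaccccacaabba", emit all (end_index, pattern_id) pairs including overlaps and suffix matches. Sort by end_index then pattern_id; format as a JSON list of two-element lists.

Build automaton:
Trie (insert patterns):
  n0 'ε': a→15 b→1 c→8
  n1 'b': b→7 c→2
  n2 'bc': a→3
  n3 'bca': b→4
  n4 'bcab': b→5
  n5 'bcabb': a→6
  n6 'bcabba': ·  [P0 ends]
  n7 'bb': ·  [P1 ends]
  n8 'c': a→11 b→9
  n9 'cb': b→10  [P5 ends]
  n10 'cbb': ·  [P2 ends]
  n11 'ca': a→19 c→12
  n12 'cac': a→13
  n13 'caca': a→14
  n14 'cacaa': ·  [P3 ends]
  n15 'a': c→16
  n16 'ac': a→17
  n17 'aca': a→18
  n18 'acaa': ·  [P4 ends]
  n19 'caa': ·  [P6 ends]

BFS fail/out derivation:
  n1('b'): parent n0 fail=0; on 'b' 0 → fail=0;  out ∅∪∅=∅
  n8('c'): parent n0 fail=0; on 'c' 0 → fail=0;  out ∅∪∅=∅
  n15('a'): parent n0 fail=0; on 'a' 0 → fail=0;  out ∅∪∅=∅
  n2('bc'): parent n1 fail=0; on 'c' 0 → fail=8;  out ∅∪∅=∅
  n7('bb'): parent n1 fail=0; on 'b' 0 → fail=1;  out {1}∪∅={1}
  n9('cb'): parent n8 fail=0; on 'b' 0 → fail=1;  out {5}∪∅={5}
  n11('ca'): parent n8 fail=0; on 'a' 0 → fail=15;  out ∅∪∅=∅
  n16('ac'): parent n15 fail=0; on 'c' 0 → fail=8;  out ∅∪∅=∅
  n3('bca'): parent n2 fail=8; on 'a' 8 → fail=11;  out ∅∪∅=∅
  n10('cbb'): parent n9 fail=1; on 'b' 1 → fail=7;  out {2}∪{1}={1,2}
  n12('cac'): parent n11 fail=15; on 'c' 15 → fail=16;  out ∅∪∅=∅
  n17('aca'): parent n16 fail=8; on 'a' 8 → fail=11;  out ∅∪∅=∅
  n19('caa'): parent n11 fail=15; on 'a' 15→0 → fail=15;  out {6}∪∅={6}
  n4('bcab'): parent n3 fail=11; on 'b' 11→15→0 → fail=1;  out ∅∪∅=∅
  n13('caca'): parent n12 fail=16; on 'a' 16 → fail=17;  out ∅∪∅=∅
  n18('acaa'): parent n17 fail=11; on 'a' 11 → fail=19;  out {4}∪{6}={4,6}
  n5('bcabb'): parent n4 fail=1; on 'b' 1 → fail=7;  out ∅∪{1}={1}
  n14('cacaa'): parent n13 fail=17; on 'a' 17 → fail=18;  out {3}∪{4,6}={3,4,6}
  n6('bcabba'): parent n5 fail=7; on 'a' 7→1→0 → fail=15;  out {0}∪∅={0}

Run:
[0] read 'b'  n0⇒n1
[1] read 'b'  n1⇒n7  ** P1@[0:1]
[2] read 'b'  n7⇒n7 (via fail)  ** P1@[1:2]
[3] read 'b'  n7⇒n7 (via fail)  ** P1@[2:3]
[4] read 'c'  n7⇒n2 (via fail)
[5] read 'a'  n2⇒n3
[6] read 'b'  n3⇒n4
[7] read 'b'  n4⇒n5  ** P1@[6:7]
[8] read 'a'  n5⇒n6  ** P0@[3:8]
[9] read 'b'  n6⇒n1 (via fail)
[10] read 'c'  n1⇒n2
[11] read 'a'  n2⇒n3
[12] read 'a'  n3⇒n19 (via fail)  ** P6@[10:12]
[13] read 'c'  n19⇒n16 (via fail)
[14] read 'b'  n16⇒n9 (via fail)  ** P5@[13:14]
[15] read 'a'  n9⇒n15 (via fail)
[16] read 'c'  n15⇒n16
[17] read 'c'  n16⇒n8 (via fail)
[18] read 'b'  n8⇒n9  ** P5@[17:18]
[19] read 'b'  n9⇒n10  ** P1@[18:19],P2@[17:19]
[20] read 'c'  n10⇒n2 (via fail)
[21] read 'a'  n2⇒n3
[22] read 'a'  n3⇒n19 (via fail)  ** P6@[20:22]
[23] read 'c'  n19⇒n16 (via fail)
[24] read 'a'  n16⇒n17
[25] read 'a'  n17⇒n18  ** P4@[22:25],P6@[23:25]
[26] read 'c'  n18⇒n16 (via fail)
[27] read 'c'  n16⇒n8 (via fail)
[28] read 'a'  n8⇒n11
[29] read 'c'  n11⇒n12
[30] read 'b'  n12⇒n9 (via fail)  ** P5@[29:30]
[31] read 'b'  n9⇒n10  ** P1@[30:31],P2@[29:31]
[32] read 'c'  n10⇒n2 (via fail)
[33] read 'a'  n2⇒n3
[34] read 'c'  n3⇒n12 (via fail)
[35] read 'a'  n12⇒n13
[36] read 'a'  n13⇒n14  ** P3@[32:36],P4@[33:36],P6@[34:36]
[37] read 'c'  n14⇒n16 (via fail)
[38] read 'b'  n16⇒n9 (via fail)  ** P5@[37:38]
[39] read 'a'  n9⇒n15 (via fail)
[40] read 'a'  n15⇒n15 (via fail)
[41] read 'c'  n15⇒n16
[42] read 'b'  n16⇒n9 (via fail)  ** P5@[41:42]
[43] read 'c'  n9⇒n2 (via fail)
[44] read 'c'  n2⇒n8 (via fail)
[45] read 'a'  n8⇒n11
[46] read 'c'  n11⇒n12
[47] read 'a'  n12⇒n13
[48] read 'a'  n13⇒n14  ** P3@[44:48],P4@[45:48],P6@[46:48]
[49] read 'c'  n14⇒n16 (via fail)
[50] read 'c'  n16⇒n8 (via fail)
[51] read 'c'  n8⇒n8 (via fail)
[52] read 'c'  n8⇒n8 (via fail)
[53] read 'a'  n8⇒n11
[54] read 'c'  n11⇒n12
[55] read 'a'  n12⇒n13
[56] read 'a'  n13⇒n14  ** P3@[52:56],P4@[53:56],P6@[54:56]
[57] read 'b'  n14⇒n1 (via fail)
[58] read 'b'  n1⇒n7  ** P1@[57:58]
[59] read 'a'  n7⇒n15 (via fail)

Result: [[1,1],[2,1],[3,1],[7,1],[8,0],[12,6],[14,5],[18,5],[19,1],[19,2],[22,6],[25,4],[25,6],[30,5],[31,1],[31,2],[36,3],[36,4],[36,6],[38,5],[42,5],[48,3],[48,4],[48,6],[56,3],[56,4],[56,6],[58,1]]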